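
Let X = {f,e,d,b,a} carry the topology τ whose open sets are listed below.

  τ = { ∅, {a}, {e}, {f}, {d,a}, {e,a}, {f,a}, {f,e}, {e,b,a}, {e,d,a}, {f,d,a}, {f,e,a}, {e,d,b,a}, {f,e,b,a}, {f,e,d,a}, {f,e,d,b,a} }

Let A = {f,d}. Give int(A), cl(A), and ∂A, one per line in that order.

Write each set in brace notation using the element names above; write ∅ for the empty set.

int(A) = {f}
cl(A)  = {f,d}
∂A     = {d}

open subsets of A: ∅, {f}; so int(A) = {f}
closure: X∖int(X∖A) = X∖{e,b,a} = {f,d}
∂A = {f,d} minus {f} = {d}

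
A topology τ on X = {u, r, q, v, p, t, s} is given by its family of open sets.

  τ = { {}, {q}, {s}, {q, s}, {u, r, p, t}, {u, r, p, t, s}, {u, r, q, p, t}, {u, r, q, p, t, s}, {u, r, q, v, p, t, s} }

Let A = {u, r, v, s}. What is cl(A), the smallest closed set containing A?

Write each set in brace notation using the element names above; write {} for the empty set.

{u, r, v, p, t, s}

complement {q, p, t}; its interior {q}; cl(A) = X∖{q} = {u, r, v, p, t, s}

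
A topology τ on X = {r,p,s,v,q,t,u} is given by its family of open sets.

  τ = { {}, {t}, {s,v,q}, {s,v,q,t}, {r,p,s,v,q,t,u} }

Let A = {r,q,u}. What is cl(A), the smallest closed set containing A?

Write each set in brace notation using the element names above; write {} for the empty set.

closure: X∖int(X∖A) = X∖{t} = {r,p,s,v,q,u}

{r,p,s,v,q,u}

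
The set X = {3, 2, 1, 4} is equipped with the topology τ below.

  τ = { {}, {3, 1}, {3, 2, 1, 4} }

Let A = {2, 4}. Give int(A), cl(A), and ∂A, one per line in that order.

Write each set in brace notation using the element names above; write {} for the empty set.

open subsets of A: {}; so int(A) = {}
closure: X∖int(X∖A) = X∖{3, 1} = {2, 4}
∂A = {2, 4} minus {} = {2, 4}

int(A) = {}
cl(A)  = {2, 4}
∂A     = {2, 4}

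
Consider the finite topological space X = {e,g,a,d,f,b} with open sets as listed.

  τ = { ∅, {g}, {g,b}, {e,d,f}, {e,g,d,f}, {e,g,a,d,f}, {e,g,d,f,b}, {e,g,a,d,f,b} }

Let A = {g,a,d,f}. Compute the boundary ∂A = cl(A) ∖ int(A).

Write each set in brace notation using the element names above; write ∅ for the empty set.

{e,a,d,f,b}

U open, U⊆A: ∅, {g}. int(A) = ⋃ = {g}
X∖A={e,b}, int(X∖A)=∅, hence cl(A)={e,g,a,d,f,b}
∂A: remove int from cl → {e,a,d,f,b}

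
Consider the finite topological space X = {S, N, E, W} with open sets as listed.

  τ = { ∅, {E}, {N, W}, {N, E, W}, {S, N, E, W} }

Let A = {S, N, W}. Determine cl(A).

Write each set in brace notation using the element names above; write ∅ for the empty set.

complement {E}; its interior {E}; cl(A) = X∖{E} = {S, N, W}

{S, N, W}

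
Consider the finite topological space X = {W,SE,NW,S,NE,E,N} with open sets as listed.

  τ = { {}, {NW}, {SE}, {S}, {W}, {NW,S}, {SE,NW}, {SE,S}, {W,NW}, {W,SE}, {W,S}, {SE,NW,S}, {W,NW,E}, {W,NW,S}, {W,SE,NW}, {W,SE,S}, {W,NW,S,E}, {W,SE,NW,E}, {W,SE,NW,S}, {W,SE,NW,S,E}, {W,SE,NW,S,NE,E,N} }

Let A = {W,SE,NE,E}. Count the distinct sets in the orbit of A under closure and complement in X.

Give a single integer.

6

X∖A={NW,S,N}, int(X∖A)={NW,S}, hence cl(A)={W,SE,NE,E,N}
Orbit (k=closure, c=complement):
  1. A     = {W,SE,NE,E}
  2. kA    = {W,SE,NE,E,N}
  3. cA    = {NW,S,N}
  4. ckA   = {NW,S}
  5. kcA   = {NW,S,NE,E,N}
  6. ckcA  = {W,SE}
(closed under both — stop)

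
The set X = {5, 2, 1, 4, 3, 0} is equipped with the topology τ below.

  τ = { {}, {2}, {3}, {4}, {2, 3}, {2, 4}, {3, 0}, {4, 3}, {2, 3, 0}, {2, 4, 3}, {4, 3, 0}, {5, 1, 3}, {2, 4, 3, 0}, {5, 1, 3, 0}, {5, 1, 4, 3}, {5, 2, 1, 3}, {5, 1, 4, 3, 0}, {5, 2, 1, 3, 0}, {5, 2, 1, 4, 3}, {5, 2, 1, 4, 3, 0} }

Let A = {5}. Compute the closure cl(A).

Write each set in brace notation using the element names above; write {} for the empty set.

{5, 1}

X∖A={2, 1, 4, 3, 0}, int(X∖A)={2, 4, 3, 0}, hence cl(A)={5, 1}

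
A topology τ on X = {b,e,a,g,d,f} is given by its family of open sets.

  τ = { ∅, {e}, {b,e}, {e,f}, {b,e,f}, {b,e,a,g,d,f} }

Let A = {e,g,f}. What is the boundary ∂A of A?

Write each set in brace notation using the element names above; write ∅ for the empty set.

opens ⊆ A: ∅, {e}, {e,f}; union → int = {e,f}
complement {b,a,d}; its interior ∅; cl(A) = X∖∅ = {b,e,a,g,d,f}
boundary = {b,e,a,g,d,f} ∖ {e,f} = {b,a,g,d}

{b,a,g,d}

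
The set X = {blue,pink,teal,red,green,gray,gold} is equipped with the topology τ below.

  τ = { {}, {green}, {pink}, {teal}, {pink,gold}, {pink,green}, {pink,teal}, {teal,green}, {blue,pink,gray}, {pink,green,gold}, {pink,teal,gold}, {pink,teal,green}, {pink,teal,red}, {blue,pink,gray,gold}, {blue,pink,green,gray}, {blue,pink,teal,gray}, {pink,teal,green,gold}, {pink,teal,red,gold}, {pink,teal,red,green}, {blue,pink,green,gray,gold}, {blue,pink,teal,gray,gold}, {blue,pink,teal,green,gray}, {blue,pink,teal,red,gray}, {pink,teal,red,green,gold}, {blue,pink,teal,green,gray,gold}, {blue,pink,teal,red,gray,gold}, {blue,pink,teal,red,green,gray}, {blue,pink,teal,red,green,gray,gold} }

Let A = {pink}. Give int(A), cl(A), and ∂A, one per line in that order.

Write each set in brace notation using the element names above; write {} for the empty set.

int(A) = {pink}
cl(A)  = {blue,pink,red,gray,gold}
∂A     = {blue,red,gray,gold}

U open, U⊆A: {}, {pink}. int(A) = ⋃ = {pink}
X∖A={blue,teal,red,green,gray,gold}, int(X∖A)={teal,green}, hence cl(A)={blue,pink,red,gray,gold}
∂A: remove int from cl → {blue,red,gray,gold}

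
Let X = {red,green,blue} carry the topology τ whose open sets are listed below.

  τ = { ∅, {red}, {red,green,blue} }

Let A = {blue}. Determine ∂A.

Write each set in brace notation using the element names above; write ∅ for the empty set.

interior: largest open inside A is ∅ (from ∅)
cl via duality: int({red,green}) = {red}, so X∖{red} = {green,blue}
cl∖int = {green,blue}

{green,blue}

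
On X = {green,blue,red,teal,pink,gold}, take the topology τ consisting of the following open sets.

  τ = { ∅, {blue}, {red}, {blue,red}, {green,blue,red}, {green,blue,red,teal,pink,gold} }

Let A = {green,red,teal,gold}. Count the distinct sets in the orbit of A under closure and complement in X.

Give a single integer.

X∖A={blue,pink}, int(X∖A)={blue}, hence cl(A)={green,red,teal,pink,gold}
Orbit (k=closure, c=complement):
  1. A     = {green,red,teal,gold}
  2. kA    = {green,red,teal,pink,gold}
  3. cA    = {blue,pink}
  4. ckA   = {blue}
  5. kcA   = {green,blue,teal,pink,gold}
  6. ckcA  = {red}
(closed under both — stop)

6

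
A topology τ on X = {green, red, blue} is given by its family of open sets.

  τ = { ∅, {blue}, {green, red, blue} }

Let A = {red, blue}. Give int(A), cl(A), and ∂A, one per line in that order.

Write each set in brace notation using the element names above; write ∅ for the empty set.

int(A) = {blue}
cl(A)  = {green, red, blue}
∂A     = {green, red}

open subsets of A: ∅, {blue}; so int(A) = {blue}
closure: X∖int(X∖A) = X∖∅ = {green, red, blue}
∂A = {green, red, blue} minus {blue} = {green, red}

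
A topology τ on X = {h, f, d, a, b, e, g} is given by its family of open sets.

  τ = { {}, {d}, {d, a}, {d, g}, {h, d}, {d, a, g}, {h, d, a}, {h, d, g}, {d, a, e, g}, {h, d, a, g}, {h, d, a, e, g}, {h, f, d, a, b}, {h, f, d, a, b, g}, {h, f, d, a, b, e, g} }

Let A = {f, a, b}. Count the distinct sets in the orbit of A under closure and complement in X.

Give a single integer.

6

closure: X∖int(X∖A) = X∖{h, d, g} = {f, a, b, e}
Let k=closure and c=complement:
  1. A     = {f, a, b}
  2. kA    = {f, a, b, e}
  3. cA    = {h, d, e, g}
  4. ckA   = {h, d, g}
  5. kcA   = {h, f, d, a, b, e, g}
  6. ckcA  = {}
— saturated at 6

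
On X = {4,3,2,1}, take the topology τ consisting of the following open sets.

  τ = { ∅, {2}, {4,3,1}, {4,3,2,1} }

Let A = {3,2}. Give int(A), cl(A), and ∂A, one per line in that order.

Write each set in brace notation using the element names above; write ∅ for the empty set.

U open, U⊆A: ∅, {2}. int(A) = ⋃ = {2}
X∖A={4,1}, int(X∖A)=∅, hence cl(A)={4,3,2,1}
∂A: remove int from cl → {4,3,1}

int(A) = {2}
cl(A)  = {4,3,2,1}
∂A     = {4,3,1}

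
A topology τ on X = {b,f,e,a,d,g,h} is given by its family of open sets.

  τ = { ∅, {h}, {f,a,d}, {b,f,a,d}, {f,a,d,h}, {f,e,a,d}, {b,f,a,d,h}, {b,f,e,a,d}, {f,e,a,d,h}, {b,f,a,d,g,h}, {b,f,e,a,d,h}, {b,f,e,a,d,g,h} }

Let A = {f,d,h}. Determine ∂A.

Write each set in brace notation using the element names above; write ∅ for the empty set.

opens ⊆ A: ∅, {h}; union → int = {h}
complement {b,e,a,g}; its interior ∅; cl(A) = X∖∅ = {b,f,e,a,d,g,h}
boundary = {b,f,e,a,d,g,h} ∖ {h} = {b,f,e,a,d,g}

{b,f,e,a,d,g}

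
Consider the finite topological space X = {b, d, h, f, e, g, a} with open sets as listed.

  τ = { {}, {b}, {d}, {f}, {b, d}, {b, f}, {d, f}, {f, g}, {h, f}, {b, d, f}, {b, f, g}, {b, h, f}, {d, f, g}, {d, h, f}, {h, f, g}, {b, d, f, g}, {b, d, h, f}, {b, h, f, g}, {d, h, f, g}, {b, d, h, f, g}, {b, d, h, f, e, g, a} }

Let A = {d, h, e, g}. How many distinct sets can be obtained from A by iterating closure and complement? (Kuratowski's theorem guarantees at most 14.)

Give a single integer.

8

complement {b, f, a}; its interior {b, f}; cl(A) = X∖{b, f} = {d, h, e, g, a}
With k = closure, c = complement:
  1. A     = {d, h, e, g}
  2. kA    = {d, h, e, g, a}
  3. cA    = {b, f, a}
  4. ckA   = {b, f}
  5. kcA   = {b, h, f, e, g, a}
  6. ckcA  = {d}
  7. kckcA = {d, e, a}
  8. ckckcA = {b, h, f, g}
k, c of each give nothing new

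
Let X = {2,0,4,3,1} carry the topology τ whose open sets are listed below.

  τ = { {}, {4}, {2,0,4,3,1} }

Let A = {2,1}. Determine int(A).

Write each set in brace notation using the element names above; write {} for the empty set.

open subsets of A: {}; so int(A) = {}

{}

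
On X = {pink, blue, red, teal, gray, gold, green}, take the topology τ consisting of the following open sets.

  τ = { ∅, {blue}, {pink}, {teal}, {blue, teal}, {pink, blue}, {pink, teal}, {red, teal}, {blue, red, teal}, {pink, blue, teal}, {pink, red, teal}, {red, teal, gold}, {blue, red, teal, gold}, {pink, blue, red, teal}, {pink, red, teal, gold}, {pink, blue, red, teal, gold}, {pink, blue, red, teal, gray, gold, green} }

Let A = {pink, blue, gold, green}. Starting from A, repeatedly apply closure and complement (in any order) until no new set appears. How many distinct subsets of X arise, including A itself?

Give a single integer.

8

cl via duality: int({red, teal, gray}) = {red, teal}, so X∖{red, teal} = {pink, blue, gray, gold, green}
Write k for closure, c for complement:
  1. A     = {pink, blue, gold, green}
  2. kA    = {pink, blue, gray, gold, green}
  3. cA    = {red, teal, gray}
  4. ckA   = {red, teal}
  5. kcA   = {red, teal, gray, gold, green}
  6. ckcA  = {pink, blue}
  7. kckcA = {pink, blue, gray, green}
  8. ckckcA = {red, teal, gold}
applying k or c yields no new set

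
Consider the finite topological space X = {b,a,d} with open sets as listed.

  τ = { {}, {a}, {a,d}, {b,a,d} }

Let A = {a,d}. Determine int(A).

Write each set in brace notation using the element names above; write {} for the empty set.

{a,d}

opens ⊆ A: {}, {a}, {a,d}; union → int = {a,d}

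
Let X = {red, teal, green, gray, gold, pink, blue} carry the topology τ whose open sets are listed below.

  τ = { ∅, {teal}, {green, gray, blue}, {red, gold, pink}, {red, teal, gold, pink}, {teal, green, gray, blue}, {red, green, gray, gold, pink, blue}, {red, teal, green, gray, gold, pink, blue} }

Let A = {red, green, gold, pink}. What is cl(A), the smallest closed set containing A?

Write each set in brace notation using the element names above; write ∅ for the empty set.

{red, green, gray, gold, pink, blue}

complement {teal, gray, blue}; its interior {teal}; cl(A) = X∖{teal} = {red, green, gray, gold, pink, blue}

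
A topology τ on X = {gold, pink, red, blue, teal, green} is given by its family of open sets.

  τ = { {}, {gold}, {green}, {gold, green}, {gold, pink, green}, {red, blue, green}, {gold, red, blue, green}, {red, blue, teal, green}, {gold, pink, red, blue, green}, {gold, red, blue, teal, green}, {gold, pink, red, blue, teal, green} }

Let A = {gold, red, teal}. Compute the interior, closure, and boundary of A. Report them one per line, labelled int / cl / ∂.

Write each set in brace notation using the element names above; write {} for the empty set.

int(A) = {gold}
cl(A)  = {gold, pink, red, blue, teal}
∂A     = {pink, red, blue, teal}

opens ⊆ A: {}, {gold}; union → int = {gold}
complement {pink, blue, green}; its interior {green}; cl(A) = X∖{green} = {gold, pink, red, blue, teal}
boundary = {gold, pink, red, blue, teal} ∖ {gold} = {pink, red, blue, teal}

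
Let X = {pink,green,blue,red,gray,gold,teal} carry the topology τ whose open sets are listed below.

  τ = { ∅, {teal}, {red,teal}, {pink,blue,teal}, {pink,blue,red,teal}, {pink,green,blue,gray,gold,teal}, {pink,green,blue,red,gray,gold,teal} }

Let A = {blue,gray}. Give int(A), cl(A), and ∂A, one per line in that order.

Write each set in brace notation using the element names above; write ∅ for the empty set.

opens ⊆ A: ∅; union → int = ∅
complement {pink,green,red,gold,teal}; its interior {red,teal}; cl(A) = X∖{red,teal} = {pink,green,blue,gray,gold}
boundary = {pink,green,blue,gray,gold} ∖ ∅ = {pink,green,blue,gray,gold}

int(A) = ∅
cl(A)  = {pink,green,blue,gray,gold}
∂A     = {pink,green,blue,gray,gold}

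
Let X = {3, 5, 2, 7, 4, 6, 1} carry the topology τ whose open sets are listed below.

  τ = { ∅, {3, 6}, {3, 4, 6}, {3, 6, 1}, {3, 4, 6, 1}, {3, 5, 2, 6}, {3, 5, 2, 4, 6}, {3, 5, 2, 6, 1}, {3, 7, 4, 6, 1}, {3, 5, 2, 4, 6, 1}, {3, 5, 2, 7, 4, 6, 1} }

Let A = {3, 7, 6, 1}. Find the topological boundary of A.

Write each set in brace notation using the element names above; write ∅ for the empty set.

U open, U⊆A: ∅, {3, 6}, {3, 6, 1}. int(A) = ⋃ = {3, 6, 1}
X∖A={5, 2, 4}, int(X∖A)=∅, hence cl(A)={3, 5, 2, 7, 4, 6, 1}
∂A: remove int from cl → {5, 2, 7, 4}

{5, 2, 7, 4}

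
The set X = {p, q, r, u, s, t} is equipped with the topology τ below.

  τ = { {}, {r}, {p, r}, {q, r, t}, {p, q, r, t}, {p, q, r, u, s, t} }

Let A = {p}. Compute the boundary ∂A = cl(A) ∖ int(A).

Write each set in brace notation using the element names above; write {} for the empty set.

{p, u, s}

U open, U⊆A: {}. int(A) = ⋃ = {}
X∖A={q, r, u, s, t}, int(X∖A)={q, r, t}, hence cl(A)={p, u, s}
∂A: remove int from cl → {p, u, s}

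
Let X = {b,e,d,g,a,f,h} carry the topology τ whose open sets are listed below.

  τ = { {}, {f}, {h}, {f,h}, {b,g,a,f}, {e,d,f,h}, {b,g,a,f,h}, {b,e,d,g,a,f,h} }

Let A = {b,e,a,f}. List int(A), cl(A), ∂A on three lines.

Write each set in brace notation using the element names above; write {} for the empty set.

int(A) = {f}
cl(A)  = {b,e,d,g,a,f}
∂A     = {b,e,d,g,a}

interior: largest open inside A is {f} (from {}, {f})
cl via duality: int({d,g,h}) = {h}, so X∖{h} = {b,e,d,g,a,f}
cl∖int = {b,e,d,g,a}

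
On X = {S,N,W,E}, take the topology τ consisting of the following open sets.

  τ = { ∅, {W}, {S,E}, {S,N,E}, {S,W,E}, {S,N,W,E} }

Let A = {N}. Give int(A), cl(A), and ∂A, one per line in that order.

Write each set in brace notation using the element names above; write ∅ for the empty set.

int(A) = ∅
cl(A)  = {N}
∂A     = {N}

U open, U⊆A: ∅. int(A) = ⋃ = ∅
X∖A={S,W,E}, int(X∖A)={S,W,E}, hence cl(A)={N}
∂A: remove int from cl → {N}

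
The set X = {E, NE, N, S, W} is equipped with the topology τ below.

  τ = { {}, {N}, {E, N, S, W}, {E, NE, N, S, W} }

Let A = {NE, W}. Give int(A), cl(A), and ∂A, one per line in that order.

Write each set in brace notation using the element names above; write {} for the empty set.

U open, U⊆A: {}. int(A) = ⋃ = {}
X∖A={E, N, S}, int(X∖A)={N}, hence cl(A)={E, NE, S, W}
∂A: remove int from cl → {E, NE, S, W}

int(A) = {}
cl(A)  = {E, NE, S, W}
∂A     = {E, NE, S, W}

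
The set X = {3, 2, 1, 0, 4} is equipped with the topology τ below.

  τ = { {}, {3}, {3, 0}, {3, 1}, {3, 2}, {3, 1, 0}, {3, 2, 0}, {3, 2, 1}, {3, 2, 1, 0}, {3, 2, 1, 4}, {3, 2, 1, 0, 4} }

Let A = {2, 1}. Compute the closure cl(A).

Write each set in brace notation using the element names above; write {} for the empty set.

complement {3, 0, 4}; its interior {3, 0}; cl(A) = X∖{3, 0} = {2, 1, 4}

{2, 1, 4}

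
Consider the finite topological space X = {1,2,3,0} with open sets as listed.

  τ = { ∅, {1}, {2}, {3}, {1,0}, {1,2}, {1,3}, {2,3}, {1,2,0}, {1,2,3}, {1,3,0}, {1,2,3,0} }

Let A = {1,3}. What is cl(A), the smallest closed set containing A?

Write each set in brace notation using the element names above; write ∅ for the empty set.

cl via duality: int({2,0}) = {2}, so X∖{2} = {1,3,0}

{1,3,0}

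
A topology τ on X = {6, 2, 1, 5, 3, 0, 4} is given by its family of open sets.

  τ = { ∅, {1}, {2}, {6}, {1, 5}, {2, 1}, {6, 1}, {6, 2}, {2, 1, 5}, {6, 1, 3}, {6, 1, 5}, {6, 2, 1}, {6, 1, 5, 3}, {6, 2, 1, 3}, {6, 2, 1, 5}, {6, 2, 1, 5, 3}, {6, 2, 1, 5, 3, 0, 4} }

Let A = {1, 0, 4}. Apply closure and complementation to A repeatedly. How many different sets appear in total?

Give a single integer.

cl via duality: int({6, 2, 5, 3}) = {6, 2}, so X∖{6, 2} = {1, 5, 3, 0, 4}
Write k for closure, c for complement:
  1. A     = {1, 0, 4}
  2. kA    = {1, 5, 3, 0, 4}
  3. cA    = {6, 2, 5, 3}
  4. ckA   = {6, 2}
  5. kcA   = {6, 2, 5, 3, 0, 4}
  6. kckA  = {6, 2, 3, 0, 4}
  7. ckcA  = {1}
  8. ckckA = {1, 5}
applying k or c yields no new set

8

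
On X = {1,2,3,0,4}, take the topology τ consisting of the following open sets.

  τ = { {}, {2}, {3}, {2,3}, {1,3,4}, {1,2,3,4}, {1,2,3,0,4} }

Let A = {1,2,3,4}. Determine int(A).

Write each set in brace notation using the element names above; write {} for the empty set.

{1,2,3,4}

interior: largest open inside A is {1,2,3,4} (from {}, {2}, {3}, {2,3}, {1,3,4}, {1,2,3,4})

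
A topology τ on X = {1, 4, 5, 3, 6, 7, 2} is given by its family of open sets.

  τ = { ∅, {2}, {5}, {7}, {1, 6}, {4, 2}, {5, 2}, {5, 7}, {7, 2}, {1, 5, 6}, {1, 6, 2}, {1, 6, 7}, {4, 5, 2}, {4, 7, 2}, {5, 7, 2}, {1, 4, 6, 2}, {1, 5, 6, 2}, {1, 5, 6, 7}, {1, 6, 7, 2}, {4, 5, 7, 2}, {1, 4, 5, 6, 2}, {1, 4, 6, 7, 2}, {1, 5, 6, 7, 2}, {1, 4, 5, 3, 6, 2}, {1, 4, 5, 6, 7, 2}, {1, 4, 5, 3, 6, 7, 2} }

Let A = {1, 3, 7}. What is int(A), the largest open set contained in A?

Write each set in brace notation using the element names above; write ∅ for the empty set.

interior: largest open inside A is {7} (from ∅, {7})

{7}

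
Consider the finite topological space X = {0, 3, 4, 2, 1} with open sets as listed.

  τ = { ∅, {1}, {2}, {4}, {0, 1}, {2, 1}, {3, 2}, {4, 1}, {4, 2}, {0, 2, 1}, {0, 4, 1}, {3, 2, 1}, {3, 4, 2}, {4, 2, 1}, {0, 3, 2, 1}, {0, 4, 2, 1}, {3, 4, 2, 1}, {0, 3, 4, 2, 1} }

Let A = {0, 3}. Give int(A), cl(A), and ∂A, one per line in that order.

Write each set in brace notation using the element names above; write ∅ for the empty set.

int(A) = ∅
cl(A)  = {0, 3}
∂A     = {0, 3}

opens ⊆ A: ∅; union → int = ∅
complement {4, 2, 1}; its interior {4, 2, 1}; cl(A) = X∖{4, 2, 1} = {0, 3}
boundary = {0, 3} ∖ ∅ = {0, 3}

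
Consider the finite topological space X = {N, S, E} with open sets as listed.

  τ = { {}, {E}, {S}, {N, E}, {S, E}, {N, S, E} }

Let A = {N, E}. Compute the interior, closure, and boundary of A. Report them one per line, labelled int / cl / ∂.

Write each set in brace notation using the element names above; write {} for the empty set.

int(A) = {N, E}
cl(A)  = {N, E}
∂A     = {}

opens ⊆ A: {}, {E}, {N, E}; union → int = {N, E}
complement {S}; its interior {S}; cl(A) = X∖{S} = {N, E}
boundary = {N, E} ∖ {N, E} = {}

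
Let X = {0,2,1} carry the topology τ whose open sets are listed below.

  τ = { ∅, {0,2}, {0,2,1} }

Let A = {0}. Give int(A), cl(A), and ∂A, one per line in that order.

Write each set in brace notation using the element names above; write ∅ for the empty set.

int(A) = ∅
cl(A)  = {0,2,1}
∂A     = {0,2,1}

opens ⊆ A: ∅; union → int = ∅
complement {2,1}; its interior ∅; cl(A) = X∖∅ = {0,2,1}
boundary = {0,2,1} ∖ ∅ = {0,2,1}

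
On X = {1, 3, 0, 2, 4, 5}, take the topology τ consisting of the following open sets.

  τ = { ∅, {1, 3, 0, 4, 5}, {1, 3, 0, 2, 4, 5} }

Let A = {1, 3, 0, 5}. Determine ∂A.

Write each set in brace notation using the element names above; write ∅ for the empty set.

interior: largest open inside A is ∅ (from ∅)
cl via duality: int({2, 4}) = ∅, so X∖∅ = {1, 3, 0, 2, 4, 5}
cl∖int = {1, 3, 0, 2, 4, 5}

{1, 3, 0, 2, 4, 5}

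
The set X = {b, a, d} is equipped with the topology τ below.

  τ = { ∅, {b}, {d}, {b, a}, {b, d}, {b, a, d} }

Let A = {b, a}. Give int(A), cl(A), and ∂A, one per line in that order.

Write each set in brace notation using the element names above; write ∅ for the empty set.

int(A) = {b, a}
cl(A)  = {b, a}
∂A     = ∅

interior: largest open inside A is {b, a} (from ∅, {b}, {b, a})
cl via duality: int({d}) = {d}, so X∖{d} = {b, a}
cl∖int = ∅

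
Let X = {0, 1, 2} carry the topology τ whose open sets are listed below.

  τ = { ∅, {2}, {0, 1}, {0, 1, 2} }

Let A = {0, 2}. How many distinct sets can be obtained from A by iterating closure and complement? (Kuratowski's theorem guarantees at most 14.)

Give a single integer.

6

cl via duality: int({1}) = ∅, so X∖∅ = {0, 1, 2}
Write k for closure, c for complement:
  1. A     = {0, 2}
  2. kA    = {0, 1, 2}
  3. cA    = {1}
  4. ckA   = ∅
  5. kcA   = {0, 1}
  6. ckcA  = {2}
applying k or c yields no new set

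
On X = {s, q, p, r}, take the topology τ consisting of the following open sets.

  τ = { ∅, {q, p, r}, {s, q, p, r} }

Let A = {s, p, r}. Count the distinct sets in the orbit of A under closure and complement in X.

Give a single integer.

4

closure: X∖int(X∖A) = X∖∅ = {s, q, p, r}
Let k=closure and c=complement:
  1. A     = {s, p, r}
  2. kA    = {s, q, p, r}
  3. cA    = {q}
  4. ckA   = ∅
— saturated at 4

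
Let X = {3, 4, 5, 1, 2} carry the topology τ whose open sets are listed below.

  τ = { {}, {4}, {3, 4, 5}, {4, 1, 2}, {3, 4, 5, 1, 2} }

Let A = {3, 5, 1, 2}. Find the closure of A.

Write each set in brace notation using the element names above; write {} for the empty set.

{3, 5, 1, 2}

cl via duality: int({4}) = {4}, so X∖{4} = {3, 5, 1, 2}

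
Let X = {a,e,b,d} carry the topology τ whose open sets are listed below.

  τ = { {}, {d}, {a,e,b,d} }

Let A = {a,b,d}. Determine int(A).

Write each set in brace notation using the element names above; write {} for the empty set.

{d}

interior: largest open inside A is {d} (from {}, {d})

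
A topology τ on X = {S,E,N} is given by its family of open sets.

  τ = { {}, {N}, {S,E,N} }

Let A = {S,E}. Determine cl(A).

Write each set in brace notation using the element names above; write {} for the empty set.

{S,E}

cl via duality: int({N}) = {N}, so X∖{N} = {S,E}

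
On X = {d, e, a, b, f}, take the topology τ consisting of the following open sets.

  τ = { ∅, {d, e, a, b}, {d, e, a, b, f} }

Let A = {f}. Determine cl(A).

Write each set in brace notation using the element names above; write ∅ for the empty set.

{f}

complement {d, e, a, b}; its interior {d, e, a, b}; cl(A) = X∖{d, e, a, b} = {f}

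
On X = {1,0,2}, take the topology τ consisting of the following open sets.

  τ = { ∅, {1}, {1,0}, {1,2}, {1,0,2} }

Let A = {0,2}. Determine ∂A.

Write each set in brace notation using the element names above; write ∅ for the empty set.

{0,2}

U open, U⊆A: ∅. int(A) = ⋃ = ∅
X∖A={1}, int(X∖A)={1}, hence cl(A)={0,2}
∂A: remove int from cl → {0,2}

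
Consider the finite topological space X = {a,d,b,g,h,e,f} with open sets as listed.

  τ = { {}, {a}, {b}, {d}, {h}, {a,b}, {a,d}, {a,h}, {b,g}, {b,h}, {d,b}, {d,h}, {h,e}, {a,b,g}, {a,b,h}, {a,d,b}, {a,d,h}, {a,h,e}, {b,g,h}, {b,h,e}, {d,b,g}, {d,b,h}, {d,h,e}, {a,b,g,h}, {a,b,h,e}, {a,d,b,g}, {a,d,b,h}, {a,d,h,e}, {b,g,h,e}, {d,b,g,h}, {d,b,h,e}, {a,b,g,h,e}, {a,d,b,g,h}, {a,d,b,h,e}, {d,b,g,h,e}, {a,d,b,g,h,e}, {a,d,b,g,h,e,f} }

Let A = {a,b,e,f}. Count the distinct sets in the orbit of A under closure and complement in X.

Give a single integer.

10

cl via duality: int({d,g,h}) = {d,h}, so X∖{d,h} = {a,b,g,e,f}
Write k for closure, c for complement:
  1. A     = {a,b,e,f}
  2. kA    = {a,b,g,e,f}
  3. cA    = {d,g,h}
  4. ckA   = {d,h}
  5. kcA   = {d,g,h,e,f}
  6. kckA  = {d,h,e,f}
  7. ckcA  = {a,b}
  8. ckckA = {a,b,g}
  9. kckcA = {a,b,g,f}
  10. ckckcA = {d,h,e}
applying k or c yields no new set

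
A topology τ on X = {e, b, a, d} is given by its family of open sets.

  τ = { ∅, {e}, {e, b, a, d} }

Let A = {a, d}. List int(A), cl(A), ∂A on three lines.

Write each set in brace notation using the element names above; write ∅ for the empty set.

open subsets of A: ∅; so int(A) = ∅
closure: X∖int(X∖A) = X∖{e} = {b, a, d}
∂A = {b, a, d} minus ∅ = {b, a, d}

int(A) = ∅
cl(A)  = {b, a, d}
∂A     = {b, a, d}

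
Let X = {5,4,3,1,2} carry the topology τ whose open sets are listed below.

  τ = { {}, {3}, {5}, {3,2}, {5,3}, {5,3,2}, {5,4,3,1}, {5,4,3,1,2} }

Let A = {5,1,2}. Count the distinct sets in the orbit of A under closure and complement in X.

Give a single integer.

8

closure: X∖int(X∖A) = X∖{3} = {5,4,1,2}
Let k=closure and c=complement:
  1. A     = {5,1,2}
  2. kA    = {5,4,1,2}
  3. cA    = {4,3}
  4. ckA   = {3}
  5. kcA   = {4,3,1,2}
  6. ckcA  = {5}
  7. kckcA = {5,4,1}
  8. ckckcA = {3,2}
— saturated at 8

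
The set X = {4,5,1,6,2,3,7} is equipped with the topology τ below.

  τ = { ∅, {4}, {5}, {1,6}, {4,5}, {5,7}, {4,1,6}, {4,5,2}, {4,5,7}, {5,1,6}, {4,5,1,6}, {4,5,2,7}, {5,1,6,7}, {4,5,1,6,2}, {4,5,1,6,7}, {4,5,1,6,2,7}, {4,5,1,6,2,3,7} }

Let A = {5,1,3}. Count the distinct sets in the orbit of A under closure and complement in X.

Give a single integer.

12

closure: X∖int(X∖A) = X∖{4} = {5,1,6,2,3,7}
Let k=closure and c=complement:
  1. A     = {5,1,3}
  2. kA    = {5,1,6,2,3,7}
  3. cA    = {4,6,2,7}
  4. ckA   = {4}
  5. kcA   = {4,1,6,2,3,7}
  6. kckA  = {4,2,3}
  7. ckcA  = {5}
  8. ckckA = {5,1,6,7}
  9. kckcA = {5,2,3,7}
  10. ckckcA = {4,1,6}
  11. kckckcA = {4,1,6,2,3}
  12. ckckckcA = {5,7}
— saturated at 12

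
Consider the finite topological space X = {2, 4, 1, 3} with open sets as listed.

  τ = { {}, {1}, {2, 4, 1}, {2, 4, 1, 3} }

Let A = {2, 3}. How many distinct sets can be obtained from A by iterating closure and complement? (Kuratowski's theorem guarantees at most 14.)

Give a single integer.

closure: X∖int(X∖A) = X∖{1} = {2, 4, 3}
Let k=closure and c=complement:
  1. A     = {2, 3}
  2. kA    = {2, 4, 3}
  3. cA    = {4, 1}
  4. ckA   = {1}
  5. kcA   = {2, 4, 1, 3}
  6. ckcA  = {}
— saturated at 6

6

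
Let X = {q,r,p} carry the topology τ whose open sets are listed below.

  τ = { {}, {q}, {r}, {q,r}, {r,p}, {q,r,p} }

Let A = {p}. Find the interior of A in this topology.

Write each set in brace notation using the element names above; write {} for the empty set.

opens ⊆ A: {}; union → int = {}

{}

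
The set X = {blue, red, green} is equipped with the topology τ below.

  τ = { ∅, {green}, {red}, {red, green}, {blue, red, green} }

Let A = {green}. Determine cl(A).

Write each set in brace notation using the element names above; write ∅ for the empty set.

{blue, green}

cl via duality: int({blue, red}) = {red}, so X∖{red} = {blue, green}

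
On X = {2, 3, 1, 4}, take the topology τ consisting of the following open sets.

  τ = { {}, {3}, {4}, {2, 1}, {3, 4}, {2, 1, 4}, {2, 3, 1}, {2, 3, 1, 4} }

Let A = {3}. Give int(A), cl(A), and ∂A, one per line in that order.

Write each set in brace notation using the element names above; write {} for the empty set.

open subsets of A: {}, {3}; so int(A) = {3}
closure: X∖int(X∖A) = X∖{2, 1, 4} = {3}
∂A = {3} minus {3} = {}

int(A) = {3}
cl(A)  = {3}
∂A     = {}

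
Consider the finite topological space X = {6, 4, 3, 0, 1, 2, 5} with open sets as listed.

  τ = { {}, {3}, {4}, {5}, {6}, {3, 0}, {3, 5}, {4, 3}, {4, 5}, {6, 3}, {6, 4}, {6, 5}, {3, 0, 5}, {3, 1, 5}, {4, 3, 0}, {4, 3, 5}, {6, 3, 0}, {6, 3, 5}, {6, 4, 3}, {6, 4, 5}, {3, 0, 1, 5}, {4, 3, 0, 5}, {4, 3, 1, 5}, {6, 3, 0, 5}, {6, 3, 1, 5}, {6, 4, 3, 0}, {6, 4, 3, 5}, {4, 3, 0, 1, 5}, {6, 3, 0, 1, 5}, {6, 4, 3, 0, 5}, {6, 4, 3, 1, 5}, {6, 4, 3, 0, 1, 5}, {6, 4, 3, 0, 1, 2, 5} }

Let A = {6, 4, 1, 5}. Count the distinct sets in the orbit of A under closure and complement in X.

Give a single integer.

X∖A={3, 0, 2}, int(X∖A)={3, 0}, hence cl(A)={6, 4, 1, 2, 5}
Orbit (k=closure, c=complement):
  1. A     = {6, 4, 1, 5}
  2. kA    = {6, 4, 1, 2, 5}
  3. cA    = {3, 0, 2}
  4. ckA   = {3, 0}
  5. kcA   = {3, 0, 1, 2}
  6. ckcA  = {6, 4, 5}
(closed under both — stop)

6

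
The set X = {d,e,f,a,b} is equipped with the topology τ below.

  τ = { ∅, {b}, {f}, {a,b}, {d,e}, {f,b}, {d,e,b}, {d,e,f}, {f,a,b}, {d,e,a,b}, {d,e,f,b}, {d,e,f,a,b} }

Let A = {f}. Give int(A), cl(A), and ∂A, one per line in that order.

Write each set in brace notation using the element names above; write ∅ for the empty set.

opens ⊆ A: ∅, {f}; union → int = {f}
complement {d,e,a,b}; its interior {d,e,a,b}; cl(A) = X∖{d,e,a,b} = {f}
boundary = {f} ∖ {f} = ∅

int(A) = {f}
cl(A)  = {f}
∂A     = ∅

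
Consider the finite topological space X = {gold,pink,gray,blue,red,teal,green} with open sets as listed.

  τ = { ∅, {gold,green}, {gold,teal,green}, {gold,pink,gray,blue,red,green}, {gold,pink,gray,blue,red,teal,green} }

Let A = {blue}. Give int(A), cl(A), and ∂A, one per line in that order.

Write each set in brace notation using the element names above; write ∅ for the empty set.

int(A) = ∅
cl(A)  = {pink,gray,blue,red}
∂A     = {pink,gray,blue,red}

opens ⊆ A: ∅; union → int = ∅
complement {gold,pink,gray,red,teal,green}; its interior {gold,teal,green}; cl(A) = X∖{gold,teal,green} = {pink,gray,blue,red}
boundary = {pink,gray,blue,red} ∖ ∅ = {pink,gray,blue,red}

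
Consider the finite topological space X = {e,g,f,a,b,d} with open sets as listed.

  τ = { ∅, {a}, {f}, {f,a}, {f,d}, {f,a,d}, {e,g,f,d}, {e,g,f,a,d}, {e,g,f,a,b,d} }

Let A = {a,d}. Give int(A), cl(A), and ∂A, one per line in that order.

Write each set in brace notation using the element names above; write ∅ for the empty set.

U open, U⊆A: ∅, {a}. int(A) = ⋃ = {a}
X∖A={e,g,f,b}, int(X∖A)={f}, hence cl(A)={e,g,a,b,d}
∂A: remove int from cl → {e,g,b,d}

int(A) = {a}
cl(A)  = {e,g,a,b,d}
∂A     = {e,g,b,d}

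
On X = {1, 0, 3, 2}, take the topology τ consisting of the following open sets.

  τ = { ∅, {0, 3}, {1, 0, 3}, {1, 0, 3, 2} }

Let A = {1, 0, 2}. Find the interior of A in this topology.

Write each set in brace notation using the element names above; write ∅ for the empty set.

∅

opens ⊆ A: ∅; union → int = ∅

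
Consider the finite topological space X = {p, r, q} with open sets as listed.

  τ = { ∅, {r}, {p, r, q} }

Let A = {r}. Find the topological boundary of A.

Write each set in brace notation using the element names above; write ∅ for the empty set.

opens ⊆ A: ∅, {r}; union → int = {r}
complement {p, q}; its interior ∅; cl(A) = X∖∅ = {p, r, q}
boundary = {p, r, q} ∖ {r} = {p, q}

{p, q}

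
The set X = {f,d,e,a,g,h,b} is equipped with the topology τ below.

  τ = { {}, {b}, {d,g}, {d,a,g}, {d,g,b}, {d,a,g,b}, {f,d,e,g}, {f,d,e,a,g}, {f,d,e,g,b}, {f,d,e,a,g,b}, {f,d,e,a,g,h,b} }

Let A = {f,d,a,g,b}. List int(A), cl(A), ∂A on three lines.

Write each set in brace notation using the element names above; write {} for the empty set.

U open, U⊆A: {}, {b}, {d,g}, {d,a,g}, {d,g,b}, {d,a,g,b}. int(A) = ⋃ = {d,a,g,b}
X∖A={e,h}, int(X∖A)={}, hence cl(A)={f,d,e,a,g,h,b}
∂A: remove int from cl → {f,e,h}

int(A) = {d,a,g,b}
cl(A)  = {f,d,e,a,g,h,b}
∂A     = {f,e,h}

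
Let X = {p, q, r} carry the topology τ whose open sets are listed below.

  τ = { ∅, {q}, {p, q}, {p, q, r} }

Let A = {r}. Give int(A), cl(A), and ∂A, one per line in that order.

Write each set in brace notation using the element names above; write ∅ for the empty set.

interior: largest open inside A is ∅ (from ∅)
cl via duality: int({p, q}) = {p, q}, so X∖{p, q} = {r}
cl∖int = {r}

int(A) = ∅
cl(A)  = {r}
∂A     = {r}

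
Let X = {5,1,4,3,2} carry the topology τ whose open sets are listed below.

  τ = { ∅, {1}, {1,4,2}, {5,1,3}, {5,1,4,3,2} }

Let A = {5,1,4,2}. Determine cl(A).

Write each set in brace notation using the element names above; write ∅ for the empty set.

complement {3}; its interior ∅; cl(A) = X∖∅ = {5,1,4,3,2}

{5,1,4,3,2}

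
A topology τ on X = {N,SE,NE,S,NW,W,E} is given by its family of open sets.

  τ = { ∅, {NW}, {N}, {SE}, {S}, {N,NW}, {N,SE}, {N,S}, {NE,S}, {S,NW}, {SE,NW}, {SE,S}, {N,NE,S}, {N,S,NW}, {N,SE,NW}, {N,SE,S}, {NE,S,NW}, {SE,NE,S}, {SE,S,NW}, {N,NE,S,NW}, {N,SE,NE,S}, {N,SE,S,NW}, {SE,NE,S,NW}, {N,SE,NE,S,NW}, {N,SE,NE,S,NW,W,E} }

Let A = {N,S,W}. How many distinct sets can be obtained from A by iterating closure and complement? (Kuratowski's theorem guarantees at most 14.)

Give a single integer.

cl via duality: int({SE,NE,NW,E}) = {SE,NW}, so X∖{SE,NW} = {N,NE,S,W,E}
Write k for closure, c for complement:
  1. A     = {N,S,W}
  2. kA    = {N,NE,S,W,E}
  3. cA    = {SE,NE,NW,E}
  4. ckA   = {SE,NW}
  5. kcA   = {SE,NE,NW,W,E}
  6. kckA  = {SE,NW,W,E}
  7. ckcA  = {N,S}
  8. ckckA = {N,NE,S}
applying k or c yields no new set

8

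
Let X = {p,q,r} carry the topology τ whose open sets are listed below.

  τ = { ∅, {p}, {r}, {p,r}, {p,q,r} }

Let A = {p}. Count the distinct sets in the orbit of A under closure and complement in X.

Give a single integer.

4

X∖A={q,r}, int(X∖A)={r}, hence cl(A)={p,q}
Orbit (k=closure, c=complement):
  1. A     = {p}
  2. kA    = {p,q}
  3. cA    = {q,r}
  4. ckA   = {r}
(closed under both — stop)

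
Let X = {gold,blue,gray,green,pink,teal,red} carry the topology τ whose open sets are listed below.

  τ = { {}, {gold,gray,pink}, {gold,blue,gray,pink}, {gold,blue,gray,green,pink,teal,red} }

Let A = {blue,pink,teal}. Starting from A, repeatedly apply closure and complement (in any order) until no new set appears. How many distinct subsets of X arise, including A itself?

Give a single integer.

4

complement {gold,gray,green,red}; its interior {}; cl(A) = X∖{} = {gold,blue,gray,green,pink,teal,red}
With k = closure, c = complement:
  1. A     = {blue,pink,teal}
  2. kA    = {gold,blue,gray,green,pink,teal,red}
  3. cA    = {gold,gray,green,red}
  4. ckA   = {}
k, c of each give nothing new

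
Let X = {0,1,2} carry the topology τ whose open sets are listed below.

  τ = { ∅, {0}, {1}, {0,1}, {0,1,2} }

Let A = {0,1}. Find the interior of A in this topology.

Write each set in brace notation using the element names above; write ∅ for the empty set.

{0,1}

open subsets of A: ∅, {0}, {1}, {0,1}; so int(A) = {0,1}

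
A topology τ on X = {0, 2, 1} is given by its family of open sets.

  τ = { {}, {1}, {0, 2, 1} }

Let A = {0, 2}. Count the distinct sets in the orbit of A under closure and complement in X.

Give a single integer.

X∖A={1}, int(X∖A)={1}, hence cl(A)={0, 2}
Orbit (k=closure, c=complement):
  1. A     = {0, 2}
  2. cA    = {1}
  3. kcA   = {0, 2, 1}
  4. ckcA  = {}
(closed under both — stop)

4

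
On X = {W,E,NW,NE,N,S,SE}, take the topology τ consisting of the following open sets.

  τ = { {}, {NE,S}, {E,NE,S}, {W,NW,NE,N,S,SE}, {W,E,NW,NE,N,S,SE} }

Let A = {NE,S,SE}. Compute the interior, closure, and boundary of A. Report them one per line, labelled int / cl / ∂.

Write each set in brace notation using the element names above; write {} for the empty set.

open subsets of A: {}, {NE,S}; so int(A) = {NE,S}
closure: X∖int(X∖A) = X∖{} = {W,E,NW,NE,N,S,SE}
∂A = {W,E,NW,NE,N,S,SE} minus {NE,S} = {W,E,NW,N,SE}

int(A) = {NE,S}
cl(A)  = {W,E,NW,NE,N,S,SE}
∂A     = {W,E,NW,N,SE}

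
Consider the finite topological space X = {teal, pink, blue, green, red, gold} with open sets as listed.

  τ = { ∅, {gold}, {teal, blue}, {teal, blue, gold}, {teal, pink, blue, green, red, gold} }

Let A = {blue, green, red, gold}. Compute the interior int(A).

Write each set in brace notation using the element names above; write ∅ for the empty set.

U open, U⊆A: ∅, {gold}. int(A) = ⋃ = {gold}

{gold}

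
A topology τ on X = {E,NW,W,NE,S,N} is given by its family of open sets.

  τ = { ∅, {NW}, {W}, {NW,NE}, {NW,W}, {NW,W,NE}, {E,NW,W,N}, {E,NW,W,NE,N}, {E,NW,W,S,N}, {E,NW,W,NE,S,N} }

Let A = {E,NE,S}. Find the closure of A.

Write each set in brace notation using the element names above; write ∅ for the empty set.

{E,NE,S,N}

X∖A={NW,W,N}, int(X∖A)={NW,W}, hence cl(A)={E,NE,S,N}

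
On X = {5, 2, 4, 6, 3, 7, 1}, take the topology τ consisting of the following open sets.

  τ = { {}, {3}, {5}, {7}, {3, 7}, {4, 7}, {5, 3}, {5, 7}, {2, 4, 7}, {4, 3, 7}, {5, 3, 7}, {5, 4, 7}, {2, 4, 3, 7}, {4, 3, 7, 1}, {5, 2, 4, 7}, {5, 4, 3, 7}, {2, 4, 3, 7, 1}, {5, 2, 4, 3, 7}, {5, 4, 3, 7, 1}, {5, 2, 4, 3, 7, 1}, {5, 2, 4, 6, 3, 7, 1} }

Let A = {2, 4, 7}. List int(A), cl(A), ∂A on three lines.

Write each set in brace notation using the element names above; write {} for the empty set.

interior: largest open inside A is {2, 4, 7} (from {}, {7}, {4, 7}, {2, 4, 7})
cl via duality: int({5, 6, 3, 1}) = {5, 3}, so X∖{5, 3} = {2, 4, 6, 7, 1}
cl∖int = {6, 1}

int(A) = {2, 4, 7}
cl(A)  = {2, 4, 6, 7, 1}
∂A     = {6, 1}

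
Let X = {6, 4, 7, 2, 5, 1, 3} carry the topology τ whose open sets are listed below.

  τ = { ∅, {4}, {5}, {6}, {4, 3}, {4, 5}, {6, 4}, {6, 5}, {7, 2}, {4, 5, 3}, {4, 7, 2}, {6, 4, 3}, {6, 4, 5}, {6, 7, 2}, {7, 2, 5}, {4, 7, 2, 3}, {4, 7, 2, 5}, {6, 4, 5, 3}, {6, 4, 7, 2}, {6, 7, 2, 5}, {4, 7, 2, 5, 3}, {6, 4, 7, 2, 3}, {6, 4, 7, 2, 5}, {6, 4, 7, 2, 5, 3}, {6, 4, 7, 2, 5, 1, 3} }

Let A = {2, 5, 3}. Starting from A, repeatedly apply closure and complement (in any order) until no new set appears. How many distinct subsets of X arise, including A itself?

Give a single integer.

12

closure: X∖int(X∖A) = X∖{6, 4} = {7, 2, 5, 1, 3}
Let k=closure and c=complement:
  1. A     = {2, 5, 3}
  2. kA    = {7, 2, 5, 1, 3}
  3. cA    = {6, 4, 7, 1}
  4. ckA   = {6, 4}
  5. kcA   = {6, 4, 7, 2, 1, 3}
  6. kckA  = {6, 4, 1, 3}
  7. ckcA  = {5}
  8. ckckA = {7, 2, 5}
  9. kckcA = {5, 1}
  10. kckckA = {7, 2, 5, 1}
  11. ckckcA = {6, 4, 7, 2, 3}
  12. ckckckA = {6, 4, 3}
— saturated at 12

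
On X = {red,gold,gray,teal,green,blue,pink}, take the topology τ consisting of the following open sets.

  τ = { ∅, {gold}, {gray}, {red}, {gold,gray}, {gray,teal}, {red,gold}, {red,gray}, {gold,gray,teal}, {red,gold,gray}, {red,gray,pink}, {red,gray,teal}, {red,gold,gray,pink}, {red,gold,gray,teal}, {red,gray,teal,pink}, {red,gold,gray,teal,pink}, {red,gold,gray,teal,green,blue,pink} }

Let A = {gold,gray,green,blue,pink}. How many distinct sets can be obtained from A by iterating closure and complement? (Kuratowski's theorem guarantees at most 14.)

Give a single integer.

8

X∖A={red,teal}, int(X∖A)={red}, hence cl(A)={gold,gray,teal,green,blue,pink}
Orbit (k=closure, c=complement):
  1. A     = {gold,gray,green,blue,pink}
  2. kA    = {gold,gray,teal,green,blue,pink}
  3. cA    = {red,teal}
  4. ckA   = {red}
  5. kcA   = {red,teal,green,blue,pink}
  6. kckA  = {red,green,blue,pink}
  7. ckcA  = {gold,gray}
  8. ckckA = {gold,gray,teal}
(closed under both — stop)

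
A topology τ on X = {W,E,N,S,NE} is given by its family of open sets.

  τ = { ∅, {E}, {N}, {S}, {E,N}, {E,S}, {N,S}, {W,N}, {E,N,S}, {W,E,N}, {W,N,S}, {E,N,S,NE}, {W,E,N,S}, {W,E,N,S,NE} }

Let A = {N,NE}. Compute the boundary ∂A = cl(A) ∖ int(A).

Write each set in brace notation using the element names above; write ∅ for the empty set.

interior: largest open inside A is {N} (from ∅, {N})
cl via duality: int({W,E,S}) = {E,S}, so X∖{E,S} = {W,N,NE}
cl∖int = {W,NE}

{W,NE}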